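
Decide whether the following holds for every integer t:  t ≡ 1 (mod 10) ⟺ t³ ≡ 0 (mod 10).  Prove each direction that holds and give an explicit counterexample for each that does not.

(⇒) This fails: take t = 1. Then 1 ≡ 1 (mod 10), but 1³ = 1 ≡ 1 (mod 10), not 0.

(⇐) This fails: take t = 0. Then 0³ = 0 ≡ 0 (mod 10), yet 0 ≡ 0 (mod 10), not 1.

Neither implication holds.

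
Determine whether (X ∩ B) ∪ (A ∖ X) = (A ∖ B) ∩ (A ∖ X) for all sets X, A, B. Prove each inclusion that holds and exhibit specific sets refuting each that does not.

(⟹) This inclusion fails. Take X = {1}, A = ∅, B = {1}; then 1 ∈ (X ∩ B) ∪ (A ∖ X) but 1 ∉ (A ∖ B) ∩ (A ∖ X).

(⟸) Let x ∈ (A ∖ B) ∩ (A ∖ X). Then x ∈ A and x ∉ X, B, from which x ∈ (X ∩ B) ∪ (A ∖ X).

(⊆) fails; (⊇) holds.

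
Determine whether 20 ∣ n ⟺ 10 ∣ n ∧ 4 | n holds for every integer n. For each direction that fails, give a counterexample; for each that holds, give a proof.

Both directions hold.

(→) If 20 ∣ n, write n = 20q. Since 20 = 2·10, n = 10·(2q), so 10 ∣ n; and since 20 = 5·4, n = 4·(5q), so 4 ∣ n.

(←) Suppose 10 ∣ n and 4 ∣ n. Any common multiple of 10 and 4 is a multiple of their lcm; here lcm(10, 4) = 10·4/gcd(10, 4) = 40/2 = 20, so 20 ∣ n.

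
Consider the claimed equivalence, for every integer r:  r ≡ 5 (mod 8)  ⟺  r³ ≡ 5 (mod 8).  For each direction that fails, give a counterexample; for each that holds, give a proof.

Equivalent; both directions hold.

(⇐) Suppose r³ ≡ 5 (mod 8). The only residue r in {0, …, 7} with r³ ≡ 5 (mod 8) is r = 5, so r ≡ 5 (mod 8).

(⇒) Suppose r ≡ 5 (mod 8). Write r = 8j + 5. Then (8j + 5)³ = 512j³ + 960j² + 600j + 125 = 8(64j³ + 120j² + 75j + 15) + 5, so r³ ≡ 5 (mod 8).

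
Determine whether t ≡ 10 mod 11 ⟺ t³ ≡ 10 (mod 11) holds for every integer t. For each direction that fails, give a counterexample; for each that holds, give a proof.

Equivalent; both directions hold.

(→) Suppose t ≡ 10 mod 11. Write t = 11j + 10. Then (11j + 10)³ = 1331j³ + 3630j² + 3300j + 1000 = 11(121j³ + 330j² + 300j + 90) + 10, so t³ ≡ 10 (mod 11).

(←) Conversely, suppose t³ ≡ 10 (mod 11). The only residue r in {0, …, 10} with r³ ≡ 10 (mod 11) is r = 10, so t ≡ 10 (mod 11).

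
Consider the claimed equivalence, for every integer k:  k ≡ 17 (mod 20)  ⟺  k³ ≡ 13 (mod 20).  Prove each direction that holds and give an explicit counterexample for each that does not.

Both implications hold.

(⟹) Suppose k ≡ 17 (mod 20). Write k = 20j + 17. Then (20j + 17)³ = 8000j³ + 20400j² + 17340j + 4913 = 20(400j³ + 1020j² + 867j + 245) + 13, so k³ ≡ 13 (mod 20).

(⟸) Conversely, suppose k³ ≡ 13 (mod 20). The only residue r in {0, …, 19} with r³ ≡ 13 (mod 20) is r = 17, so k ≡ 17 (mod 20).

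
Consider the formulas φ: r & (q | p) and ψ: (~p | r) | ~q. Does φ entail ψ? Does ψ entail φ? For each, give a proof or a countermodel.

(→) Assume the antecedent. If r is true, (~p | r) | ~q reduces to true regardless of the other variables. If r is false, the antecedent cannot hold. Either way (~p | r) | ~q holds.

(←) This fails. Under r = F, q = F, p = F, the left side is false but the right side is true.

Only the forward direction holds.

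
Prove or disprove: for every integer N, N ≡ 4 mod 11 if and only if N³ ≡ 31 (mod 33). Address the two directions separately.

[⇒] This fails: take N = 15. Then 15 ≡ 4 (mod 11), but 15³ = 3375 ≡ 9 (mod 33), not 31.

[⇐] Conversely, the residues r modulo 33 with r³ ≡ 31 (mod 33) are exactly {4}, and each is ≡ 4 (mod 11).

Only the reverse direction holds.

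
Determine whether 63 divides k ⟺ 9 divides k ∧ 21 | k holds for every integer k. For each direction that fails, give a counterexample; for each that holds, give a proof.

Equivalent; both directions hold.

(⇒) If 63 ∣ k, write k = 63q. Since 63 = 7·9, k = 9·(7q), so 9 ∣ k; and since 63 = 3·21, k = 21·(3q), so 21 ∣ k.

(⇐) Suppose 9 ∣ k and 21 ∣ k. Any common multiple of 9 and 21 is a multiple of their lcm; here lcm(9, 21) = 9·21/gcd(9, 21) = 189/3 = 63, so 63 ∣ k.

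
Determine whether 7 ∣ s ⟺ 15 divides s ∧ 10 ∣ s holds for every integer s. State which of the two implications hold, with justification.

Both directions fail.

(→) This fails: take s = 7. Certainly 7 ∣ 7, but 15 ∤ 7.

(←) This fails: take s = 30. Both 15 ∣ 30 and 10 ∣ 30, yet 30 is not a multiple of 7 (since 30 = 4·7 + 2), so 7 ∤ 30.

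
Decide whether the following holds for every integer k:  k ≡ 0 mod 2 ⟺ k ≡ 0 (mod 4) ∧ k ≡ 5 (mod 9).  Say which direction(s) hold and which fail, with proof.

The forward direction fails; the converse holds.

(⇒) This fails: k = 0 gives 0 ≡ 0 (mod 2) but 0 ≡ 0 (mod 9), so the conjunction on the right does not hold.

(⇐) Conversely, if k ≡ 0 (mod 4) and k ≡ 5 (mod 9), then by the Chinese remainder theorem k ≡ 32 (mod 36). Since 32 ≡ 0 (mod 2) and 2 ∣ 36, we get k ≡ 0 (mod 2).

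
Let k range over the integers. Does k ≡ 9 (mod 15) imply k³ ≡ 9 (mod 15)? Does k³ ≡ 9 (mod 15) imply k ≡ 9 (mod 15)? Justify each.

Equivalent; both directions hold.

Forward direction. Suppose k ≡ 9 (mod 15). Write k = 15j + 9. Then (15j + 9)³ = 3375j³ + 6075j² + 3645j + 729 = 15(225j³ + 405j² + 243j + 48) + 9, so k³ ≡ 9 (mod 15).

Converse. Suppose k³ ≡ 9 (mod 15). The only residue r in {0, …, 14} with r³ ≡ 9 (mod 15) is r = 9, so k ≡ 9 (mod 15).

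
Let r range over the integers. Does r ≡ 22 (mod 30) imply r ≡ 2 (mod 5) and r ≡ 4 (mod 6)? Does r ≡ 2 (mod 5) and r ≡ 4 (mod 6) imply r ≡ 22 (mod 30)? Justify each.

(⇐) If r ≡ 2 (mod 5) and r ≡ 4 (mod 6), then by the Chinese remainder theorem r ≡ 22 (mod 30). This is exactly r ≡ 22 (mod 30).

(⇒) Suppose r ≡ 22 (mod 30); write r = 30j + 22. Since 5 ∣ 30, reducing mod 5 gives r ≡ 22 ≡ 2 (mod 5); since 6 ∣ 30, reducing mod 6 gives r ≡ 22 ≡ 4 (mod 6).

Both implications hold.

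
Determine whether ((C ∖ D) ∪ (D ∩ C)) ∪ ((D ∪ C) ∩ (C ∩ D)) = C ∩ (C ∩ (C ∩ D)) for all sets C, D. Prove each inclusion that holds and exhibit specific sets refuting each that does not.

Only the reverse inclusion holds.

Forward inclusion. This inclusion fails. Take C = {1}, D = ∅; then 1 ∈ ((C ∖ D) ∪ (D ∩ C)) ∪ ((D ∪ C) ∩ (C ∩ D)) but 1 ∉ C ∩ (C ∩ (C ∩ D)).

Reverse inclusion. Let x ∈ C ∩ (C ∩ (C ∩ D)). Then x ∈ C ∩ D, from which x ∈ ((C ∖ D) ∪ (D ∩ C)) ∪ ((D ∪ C) ∩ (C ∩ D)).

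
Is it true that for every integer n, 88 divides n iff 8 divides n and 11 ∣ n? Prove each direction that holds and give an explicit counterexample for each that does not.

(⇒) If 88 ∣ n, write n = 88q. Since 88 = 11·8, n = 8·(11q), so 8 ∣ n; and since 88 = 8·11, n = 11·(8q), so 11 ∣ n.

(⇐) Suppose 8 ∣ n and 11 ∣ n. Any common multiple of 8 and 11 is a multiple of their lcm; here gcd(8, 11) = 1, so lcm(8, 11) = 8·11 = 88, so 88 ∣ n.

Both directions hold; the statement is true.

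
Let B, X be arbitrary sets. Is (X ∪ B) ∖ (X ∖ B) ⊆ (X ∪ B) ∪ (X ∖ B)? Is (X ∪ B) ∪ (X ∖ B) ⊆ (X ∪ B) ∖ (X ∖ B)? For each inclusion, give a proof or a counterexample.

(⟹) Let x ∈ (X ∪ B) ∖ (X ∖ B). Then either x ∈ B and x ∉ X; or x ∈ B ∩ X. In each case x ∈ (X ∪ B) ∪ (X ∖ B), so (X ∪ B) ∖ (X ∖ B) ⊆ (X ∪ B) ∪ (X ∖ B).

(⟸) This inclusion fails. Take B = ∅, X = {1}; then 1 ∈ (X ∪ B) ∪ (X ∖ B) but 1 ∉ (X ∪ B) ∖ (X ∖ B).

(⊆) holds; (⊇) fails.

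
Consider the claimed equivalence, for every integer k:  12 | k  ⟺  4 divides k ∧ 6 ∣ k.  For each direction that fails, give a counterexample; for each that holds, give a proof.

Both directions hold.

(⇒) If 12 ∣ k, write k = 12q. Since 12 = 3·4, k = 4·(3q), so 4 ∣ k; and since 12 = 2·6, k = 6·(2q), so 6 ∣ k.

(⇐) Suppose 4 ∣ k and 6 ∣ k. Any common multiple of 4 and 6 is a multiple of their lcm; here lcm(4, 6) = 4·6/gcd(4, 6) = 24/2 = 12, so 12 ∣ k.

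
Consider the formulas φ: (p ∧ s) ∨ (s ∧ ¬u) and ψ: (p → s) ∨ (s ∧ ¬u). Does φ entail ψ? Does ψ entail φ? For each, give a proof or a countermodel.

[⇒] Assume the antecedent. If u is true, the antecedent forces (u = T, p = T, s = T), and (p → s) ∨ (s ∧ ¬u) holds there. If u is false, the antecedent forces (u = F, p = F, s = T) or (u = F, p = T, s = T), and (p → s) ∨ (s ∧ ¬u) holds there. Either way (p → s) ∨ (s ∧ ¬u) holds.

[⇐] This fails. Under u = F, p = F, s = F, the left side is false but the right side is true.

Not equivalent: only (⇒) holds.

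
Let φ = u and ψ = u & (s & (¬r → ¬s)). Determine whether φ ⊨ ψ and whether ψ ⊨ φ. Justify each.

Only the converse holds.

(⇐) Assume the antecedent. If s is true, the antecedent forces (s = T, r = T, u = T), and u holds there. If s is false, the antecedent cannot hold. Either way u holds.

(⇒) This fails. Under s = F, r = F, u = T, the left side is true but the right side is false.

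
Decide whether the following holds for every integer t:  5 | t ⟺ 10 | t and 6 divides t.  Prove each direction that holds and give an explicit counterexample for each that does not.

(⇒) fails; (⇐) holds.

Converse. Suppose 10 ∣ t and 6 ∣ t. Any common multiple of 10 and 6 is a multiple of their lcm; here lcm(10, 6) = 10·6/gcd(10, 6) = 60/2 = 30, so 30 ∣ t. Since 5 ∣ 30, it follows that 5 ∣ t.

Forward direction. This fails: take t = 5. Certainly 5 ∣ 5, but 10 ∤ 5.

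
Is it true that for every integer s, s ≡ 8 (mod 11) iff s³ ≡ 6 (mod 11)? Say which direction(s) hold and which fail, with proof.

Both implications hold.

[⇒] Suppose s ≡ 8 (mod 11). Write s = 11j + 8. Then (11j + 8)³ = 1331j³ + 2904j² + 2112j + 512 = 11(121j³ + 264j² + 192j + 46) + 6, so s³ ≡ 6 (mod 11).

[⇐] For the converse, argue contrapositively. If s ≢ 8 (mod 11), then s is congruent to one of 0, 1, 2, 3, 4, 5, 6, 7, 9, 10 modulo 11, and these give s³ ≡ 0, 1, 8, 5, 9, 4, 7, 2, 3, 10 respectively — never 6.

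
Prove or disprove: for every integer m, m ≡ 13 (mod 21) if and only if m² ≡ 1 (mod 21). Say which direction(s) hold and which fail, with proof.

Converse. This fails: take m = 1. Then 1² = 1 ≡ 1 (mod 21), yet 1 ≡ 1 (mod 21), not 13.

Forward direction. Suppose m ≡ 13 (mod 21). Write m = 21j + 13. Then (21j + 13)² = 441j² + 546j + 169 = 21(21j² + 26j + 8) + 1, so m² ≡ 1 (mod 21).

Only the forward implication holds.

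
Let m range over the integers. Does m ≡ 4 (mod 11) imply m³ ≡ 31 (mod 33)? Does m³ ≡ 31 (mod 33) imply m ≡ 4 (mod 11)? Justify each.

Only the reverse direction holds.

(⟹) This fails: take m = 15. Then 15 ≡ 4 (mod 11), but 15³ = 3375 ≡ 9 (mod 33), not 31.

(⟸) Conversely, the residues r modulo 33 with r³ ≡ 31 (mod 33) are exactly {4}, and each is ≡ 4 (mod 11).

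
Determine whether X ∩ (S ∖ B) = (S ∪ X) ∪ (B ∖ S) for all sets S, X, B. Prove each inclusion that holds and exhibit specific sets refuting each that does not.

The sets are not equal: only the forward inclusion holds.

(⊆) Let x ∈ X ∩ (S ∖ B). Then x ∈ S ∩ X and x ∉ B, from which x ∈ (S ∪ X) ∪ (B ∖ S).

(⊇) This inclusion fails. Take S = {1}, X = ∅, B = ∅; then 1 ∈ (S ∪ X) ∪ (B ∖ S) but 1 ∉ X ∩ (S ∖ B).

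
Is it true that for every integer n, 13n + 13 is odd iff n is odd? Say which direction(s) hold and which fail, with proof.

Neither implication holds.

Forward direction. This fails: n = 6 gives 13n + 13 = 91, which is odd, but 6 is even, not odd.

Converse. This also fails: n = 3 is odd, but 13n + 13 = 52 is even, not odd.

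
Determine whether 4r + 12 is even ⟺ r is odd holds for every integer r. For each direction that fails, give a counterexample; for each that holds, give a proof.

(⇐) Suppose r is odd. Since 4 is even, 4r is even for every r, so 4r + 12 has the same parity as 12, which is even. Hence 4r + 12 is even.

(⇒) This fails: take r = 2. Then 4r + 12 = 20, which is even, yet r = 2 is even, not odd.

The forward direction fails; the converse holds.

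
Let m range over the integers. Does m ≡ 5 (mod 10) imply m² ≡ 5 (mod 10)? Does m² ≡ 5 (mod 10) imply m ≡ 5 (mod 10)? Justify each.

Both implications hold.

Converse. Suppose m² ≡ 5 (mod 10). The only residue r in {0, …, 9} with r² ≡ 5 (mod 10) is r = 5, so m ≡ 5 (mod 10).

Forward direction. Suppose m ≡ 5 (mod 10). Write m = 10j + 5. Then (10j + 5)² = 100j² + 100j + 25 = 10(10j² + 10j + 2) + 5, so m² ≡ 5 (mod 10).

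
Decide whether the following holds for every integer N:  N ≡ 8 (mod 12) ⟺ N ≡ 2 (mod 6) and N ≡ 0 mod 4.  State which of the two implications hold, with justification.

(→) Suppose N ≡ 8 (mod 12); write N = 12j + 8. Since 6 ∣ 12, reducing mod 6 gives N ≡ 8 ≡ 2 (mod 6); since 4 ∣ 12, reducing mod 4 gives N ≡ 8 ≡ 0 (mod 4).

(←) Conversely, if N ≡ 2 (mod 6) and N ≡ 0 (mod 4), then by the Chinese remainder theorem N ≡ 8 (mod 12). This is exactly N ≡ 8 (mod 12).

The biconditional holds.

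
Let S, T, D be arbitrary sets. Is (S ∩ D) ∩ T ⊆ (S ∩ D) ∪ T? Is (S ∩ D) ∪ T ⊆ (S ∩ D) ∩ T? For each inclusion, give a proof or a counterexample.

(⊆) holds; (⊇) fails.

(⊆) Let x ∈ (S ∩ D) ∩ T. Then x ∈ S ∩ T ∩ D, from which x ∈ (S ∩ D) ∪ T.

(⊇) This inclusion fails. Take S = ∅, T = {1}, D = ∅; then 1 ∈ (S ∩ D) ∪ T but 1 ∉ (S ∩ D) ∩ T.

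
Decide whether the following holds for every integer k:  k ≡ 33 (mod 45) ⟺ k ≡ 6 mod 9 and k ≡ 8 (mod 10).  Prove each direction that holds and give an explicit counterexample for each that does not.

The forward direction fails; the converse holds.

(→) This fails: k = 33 gives 33 ≡ 33 (mod 45) but 33 ≡ 3 (mod 10), so the conjunction on the right does not hold.

(←) Conversely, if k ≡ 6 (mod 9) and k ≡ 8 (mod 10), then by the Chinese remainder theorem k ≡ 78 (mod 90). Since 78 ≡ 33 (mod 45) and 45 ∣ 90, we get k ≡ 33 (mod 45).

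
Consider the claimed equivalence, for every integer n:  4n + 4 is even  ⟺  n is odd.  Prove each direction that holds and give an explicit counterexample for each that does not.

Only the reverse direction holds.

(→) This fails: take n = 4. Then 4n + 4 = 20, which is even, yet n = 4 is even, not odd.

(←) Suppose n is odd. Since 4 is even, 4n is even for every n, so 4n + 4 has the same parity as 4, which is even. Hence 4n + 4 is even.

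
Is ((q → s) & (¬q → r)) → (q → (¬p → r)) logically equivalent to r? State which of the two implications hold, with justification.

(⇒) This fails. Under p = F, q = F, r = F, s = F, the left side is true but the right side is false.

(⇐) Assume the antecedent. If r is true, the consequent reduces to true regardless of the other variables. If r is false, the antecedent cannot hold. Either way the consequent holds.

Only the converse holds.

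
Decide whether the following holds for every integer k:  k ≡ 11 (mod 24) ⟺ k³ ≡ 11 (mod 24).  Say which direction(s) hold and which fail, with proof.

(⇒) Suppose k ≡ 11 (mod 24). Write k = 24j + 11. Then (24j + 11)³ = 13824j³ + 19008j² + 8712j + 1331 = 24(576j³ + 792j² + 363j + 55) + 11, so k³ ≡ 11 (mod 24).

(⇐) Conversely, suppose k³ ≡ 11 (mod 24). The only residue r in {0, …, 23} with r³ ≡ 11 (mod 24) is r = 11, so k ≡ 11 (mod 24).

Both directions hold; the statement is true.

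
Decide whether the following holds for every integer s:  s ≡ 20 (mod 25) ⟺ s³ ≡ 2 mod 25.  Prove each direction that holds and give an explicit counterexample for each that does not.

Neither direction holds.

(⟹) This fails: take s = 20. Then 20 ≡ 20 (mod 25), but 20³ = 8000 ≡ 0 (mod 25), not 2.

(⟸) This fails: take s = 3. Then 3³ = 27 ≡ 2 (mod 25), yet 3 ≡ 3 (mod 25), not 20.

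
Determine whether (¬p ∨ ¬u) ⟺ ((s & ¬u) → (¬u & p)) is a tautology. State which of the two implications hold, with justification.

Both directions fail.

(→) This fails. Under p = F, s = T, u = F, the left side is true but the right side is false.

(←) This fails. Under p = T, s = F, u = T, the left side is false but the right side is true.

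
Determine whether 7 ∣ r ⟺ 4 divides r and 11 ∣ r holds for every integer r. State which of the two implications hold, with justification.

Both directions fail.

(⟹) This fails: take r = 7. Certainly 7 ∣ 7, but 4 ∤ 7.

(⟸) This fails: take r = 44. Both 4 ∣ 44 and 11 ∣ 44, yet 44 is not a multiple of 7 (since 44 = 6·7 + 2), so 7 ∤ 44.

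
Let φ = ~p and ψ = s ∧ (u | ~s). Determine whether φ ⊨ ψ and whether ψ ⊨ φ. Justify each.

Both directions fail.

Forward direction. This fails. Under u = F, p = F, s = F, the left side is true but the right side is false.

Converse. This fails. Under u = T, p = T, s = T, the left side is false but the right side is true.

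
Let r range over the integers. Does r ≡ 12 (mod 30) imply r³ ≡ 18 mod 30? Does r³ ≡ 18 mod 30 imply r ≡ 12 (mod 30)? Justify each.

Equivalent; both directions hold.

[⇐] Suppose r³ ≡ 18 (mod 30). The only residue r in {0, …, 29} with r³ ≡ 18 (mod 30) is r = 12, so r ≡ 12 (mod 30).

[⇒] Suppose r ≡ 12 (mod 30). Write r = 30j + 12. Then (30j + 12)³ = 27000j³ + 32400j² + 12960j + 1728 = 30(900j³ + 1080j² + 432j + 57) + 18, so r³ ≡ 18 (mod 30).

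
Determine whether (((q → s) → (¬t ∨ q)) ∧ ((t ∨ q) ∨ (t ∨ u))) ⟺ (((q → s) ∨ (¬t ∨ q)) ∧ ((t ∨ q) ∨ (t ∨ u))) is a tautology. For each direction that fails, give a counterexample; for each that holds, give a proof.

(⟹) Assume the antecedent. If q is true, the consequent reduces to true regardless of the other variables. If q is false, the antecedent forces (u = T, s = F, q = F, t = F) or (u = T, s = T, q = F, t = F), and the consequent holds there. Either way the consequent holds.

(⟸) This fails. Under u = F, s = F, q = F, t = T, the left side is false but the right side is true.

(⇒) holds; (⇐) fails.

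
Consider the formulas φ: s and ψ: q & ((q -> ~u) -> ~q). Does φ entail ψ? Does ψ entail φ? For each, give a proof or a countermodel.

Neither implication holds.

(⇒) This fails. Under q = F, s = T, u = F, the left side is true but the right side is false.

(⇐) This fails. Under q = T, s = F, u = T, the left side is false but the right side is true.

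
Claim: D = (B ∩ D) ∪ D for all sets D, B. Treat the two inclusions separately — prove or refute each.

(⊆) Let x ∈ D. Then either x ∈ D and x ∉ B; or x ∈ D ∩ B. In each case x ∈ (B ∩ D) ∪ D, so D ⊆ (B ∩ D) ∪ D.

(⊇) Let x ∈ (B ∩ D) ∪ D. Then either x ∈ D and x ∉ B; or x ∈ D ∩ B. In each case x ∈ D, so (B ∩ D) ∪ D ⊆ D.

Both inclusions hold.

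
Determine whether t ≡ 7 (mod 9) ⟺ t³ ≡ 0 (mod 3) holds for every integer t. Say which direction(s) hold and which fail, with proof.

Both directions fail.

Forward direction. This fails: take t = 7. Then 7 ≡ 7 (mod 9), but 7³ = 343 ≡ 1 (mod 3), not 0.

Converse. This fails: take t = 0. Then 0³ = 0 ≡ 0 (mod 3), yet 0 ≡ 0 (mod 9), not 7.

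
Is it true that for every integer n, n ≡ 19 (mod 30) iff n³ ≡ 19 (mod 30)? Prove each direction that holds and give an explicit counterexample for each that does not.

Forward direction. Suppose n ≡ 19 (mod 30). Write n = 30j + 19. Then (30j + 19)³ = 27000j³ + 51300j² + 32490j + 6859 = 30(900j³ + 1710j² + 1083j + 228) + 19, so n³ ≡ 19 (mod 30).

Converse. Suppose n³ ≡ 19 (mod 30). The only residue r in {0, …, 29} with r³ ≡ 19 (mod 30) is r = 19, so n ≡ 19 (mod 30).

Both directions hold.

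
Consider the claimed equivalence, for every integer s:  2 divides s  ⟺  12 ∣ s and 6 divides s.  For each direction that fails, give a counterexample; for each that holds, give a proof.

Not equivalent: only (⇐) holds.

Forward direction. This fails: take s = 2. Certainly 2 ∣ 2, but 12 ∤ 2.

Converse. Suppose 12 ∣ s and 6 ∣ s. Any common multiple of 12 and 6 is a multiple of their lcm; here lcm(12, 6) = 12·6/gcd(12, 6) = 72/6 = 12, so 12 ∣ s. Since 2 ∣ 12, it follows that 2 ∣ s.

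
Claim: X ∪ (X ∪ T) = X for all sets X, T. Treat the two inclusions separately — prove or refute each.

Reverse inclusion. Let x ∈ X. Then either x ∈ X and x ∉ T; or x ∈ X ∩ T. In each case x ∈ X ∪ (X ∪ T), so X ⊆ X ∪ (X ∪ T).

Forward inclusion. This inclusion fails. Take X = ∅, T = {1}; then 1 ∈ X ∪ (X ∪ T) but 1 ∉ X.

Only the reverse inclusion holds.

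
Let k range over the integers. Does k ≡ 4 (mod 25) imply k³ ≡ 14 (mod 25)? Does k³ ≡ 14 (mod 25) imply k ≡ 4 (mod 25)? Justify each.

[⇐] Suppose k³ ≡ 14 (mod 25). The only residue r in {0, …, 24} with r³ ≡ 14 (mod 25) is r = 4, so k ≡ 4 (mod 25).

[⇒] Suppose k ≡ 4 (mod 25). Write k = 25j + 4. Then (25j + 4)³ = 15625j³ + 7500j² + 1200j + 64 = 25(625j³ + 300j² + 48j + 2) + 14, so k³ ≡ 14 (mod 25).

Equivalent; both directions hold.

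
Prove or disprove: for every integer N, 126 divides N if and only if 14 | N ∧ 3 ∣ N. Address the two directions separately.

(←) This fails: take N = 42. Both 14 ∣ 42 and 3 ∣ 42, yet 42 is not a multiple of 126 (since 42 = 0·126 + 42), so 126 ∤ 42.

(→) If 126 ∣ N, write N = 126q. Since 126 = 9·14, N = 14·(9q), so 14 ∣ N; and since 126 = 42·3, N = 3·(42q), so 3 ∣ N.

The forward direction holds; the converse fails.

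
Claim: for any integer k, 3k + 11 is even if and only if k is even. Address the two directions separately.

Both directions fail.

(⟹) This fails: k = 5 gives 3k + 11 = 26, which is even, but 5 is odd, not even.

(⟸) This also fails: k = 2 is even, but 3k + 11 = 17 is odd, not even.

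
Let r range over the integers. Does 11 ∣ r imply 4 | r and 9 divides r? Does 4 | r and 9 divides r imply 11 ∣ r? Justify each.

Neither implication holds.

(→) This fails: take r = 11. Certainly 11 ∣ 11, but 4 ∤ 11.

(←) This fails: take r = 36. Both 4 ∣ 36 and 9 ∣ 36, yet 36 is not a multiple of 11 (since 36 = 3·11 + 3), so 11 ∤ 36.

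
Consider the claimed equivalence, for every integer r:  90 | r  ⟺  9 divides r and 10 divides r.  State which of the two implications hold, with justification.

(⇒) If 90 ∣ r, write r = 90q. Since 90 = 10·9, r = 9·(10q), so 9 ∣ r; and since 90 = 9·10, r = 10·(9q), so 10 ∣ r.

(⇐) Suppose 9 ∣ r and 10 ∣ r. Any common multiple of 9 and 10 is a multiple of their lcm; here gcd(9, 10) = 1, so lcm(9, 10) = 9·10 = 90, so 90 ∣ r.

Both implications hold.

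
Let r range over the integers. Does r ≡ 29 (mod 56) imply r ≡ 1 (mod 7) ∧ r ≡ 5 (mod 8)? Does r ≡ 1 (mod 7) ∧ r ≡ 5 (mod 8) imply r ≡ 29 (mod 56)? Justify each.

Both directions hold; the statement is true.

(⟹) Suppose r ≡ 29 (mod 56); write r = 56j + 29. Since 7 ∣ 56, reducing mod 7 gives r ≡ 29 ≡ 1 (mod 7); since 8 ∣ 56, reducing mod 8 gives r ≡ 29 ≡ 5 (mod 8).

(⟸) Conversely, if r ≡ 1 (mod 7) and r ≡ 5 (mod 8), then by the Chinese remainder theorem r ≡ 29 (mod 56). This is exactly r ≡ 29 (mod 56).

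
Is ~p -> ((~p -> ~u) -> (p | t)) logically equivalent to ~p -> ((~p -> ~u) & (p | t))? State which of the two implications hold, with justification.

[⇒] This fails. Under p = F, t = F, u = T, the left side is true but the right side is false.

[⇐] Assume the antecedent. If p is true, ~p -> ((~p -> ~u) -> (p | t)) reduces to true regardless of the other variables. If p is false, the antecedent forces (p = F, t = T, u = F), and ~p -> ((~p -> ~u) -> (p | t)) holds there. Either way ~p -> ((~p -> ~u) -> (p | t)) holds.

(⇒) fails; (⇐) holds.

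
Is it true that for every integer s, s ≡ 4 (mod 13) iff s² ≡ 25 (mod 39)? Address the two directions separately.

(⇒) This fails: take s = 4. Then 4 ≡ 4 (mod 13), but 4² = 16 ≡ 16 (mod 39), not 25.

(⇐) This fails: take s = 5. Then 5² = 25 ≡ 25 (mod 39), yet 5 ≡ 5 (mod 13), not 4.

(⇒) fails and (⇐) fails.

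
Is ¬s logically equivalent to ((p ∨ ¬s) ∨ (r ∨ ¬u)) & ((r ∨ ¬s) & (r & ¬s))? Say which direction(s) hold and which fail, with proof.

(⇒) This fails. Under u = F, p = F, r = F, s = F, the left side is true but the right side is false.

(⇐) Assume the antecedent. If u is true, the antecedent forces (u = T, p = F, r = T, s = F) or (u = T, p = T, r = T, s = F), and ¬s holds there. If u is false, the antecedent forces (u = F, p = F, r = T, s = F) or (u = F, p = T, r = T, s = F), and ¬s holds there. Either way ¬s holds.

(⇒) fails; (⇐) holds.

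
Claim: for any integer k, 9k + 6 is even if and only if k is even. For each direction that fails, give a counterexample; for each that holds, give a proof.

The biconditional holds.

(⟸) Suppose k is even; write k = 2j. Then 9k + 6 = 9·(2j) + 6 = 2·9j + 6, which is even.

(⟹) Suppose 9k + 6 is even. Since 9 is odd, 9k and k have the same parity, so 9k + 6 ≡ k + 6 (mod 2). As 6 is even, 9k + 6 is even exactly when k is even. Thus k is even.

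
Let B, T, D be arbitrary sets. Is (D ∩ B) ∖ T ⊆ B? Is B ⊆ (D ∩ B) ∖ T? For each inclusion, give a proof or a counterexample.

(⟹) Let x ∈ (D ∩ B) ∖ T. Then x ∈ B ∩ D and x ∉ T, from which x ∈ B.

(⟸) This inclusion fails. Take B = {1}, T = ∅, D = ∅; then 1 ∈ B but 1 ∉ (D ∩ B) ∖ T.

(⊆) holds; (⊇) fails.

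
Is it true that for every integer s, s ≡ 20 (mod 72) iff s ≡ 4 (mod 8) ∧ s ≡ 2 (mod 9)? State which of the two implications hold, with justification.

(⇐) If s ≡ 4 (mod 8) and s ≡ 2 (mod 9), then by the Chinese remainder theorem s ≡ 20 (mod 72). This is exactly s ≡ 20 (mod 72).

(⇒) Suppose s ≡ 20 (mod 72); write s = 72j + 20. Since 8 ∣ 72, reducing mod 8 gives s ≡ 20 ≡ 4 (mod 8); since 9 ∣ 72, reducing mod 9 gives s ≡ 20 ≡ 2 (mod 9).

The biconditional holds.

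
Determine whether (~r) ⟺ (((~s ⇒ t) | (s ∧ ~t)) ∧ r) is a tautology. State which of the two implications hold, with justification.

Both directions fail.

(→) This fails. Under r = F, t = F, s = F, the left side is true but the right side is false.

(←) This fails. Under r = T, t = T, s = F, the left side is false but the right side is true.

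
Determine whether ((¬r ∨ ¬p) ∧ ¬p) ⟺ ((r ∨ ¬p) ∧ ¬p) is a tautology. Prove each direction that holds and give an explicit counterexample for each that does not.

(⟹) Assume the antecedent. If r is true, the antecedent forces (r = T, p = F), and (r ∨ ¬p) ∧ ¬p holds there. If r is false, the antecedent forces (r = F, p = F), and (r ∨ ¬p) ∧ ¬p holds there. Either way (r ∨ ¬p) ∧ ¬p holds.

(⟸) Assume the antecedent. If r is true, the antecedent forces (r = T, p = F), and (¬r ∨ ¬p) ∧ ¬p holds there. If r is false, the antecedent forces (r = F, p = F), and (¬r ∨ ¬p) ∧ ¬p holds there. Either way (¬r ∨ ¬p) ∧ ¬p holds.

Both implications hold.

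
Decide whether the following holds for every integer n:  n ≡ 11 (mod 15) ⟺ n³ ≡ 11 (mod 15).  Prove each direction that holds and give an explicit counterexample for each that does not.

Forward direction. Suppose n ≡ 11 (mod 15). Write n = 15j + 11. Then (15j + 11)³ = 3375j³ + 7425j² + 5445j + 1331 = 15(225j³ + 495j² + 363j + 88) + 11, so n³ ≡ 11 (mod 15).

Converse. Suppose n³ ≡ 11 (mod 15). The only residue r in {0, …, 14} with r³ ≡ 11 (mod 15) is r = 11, so n ≡ 11 (mod 15).

Equivalent; both directions hold.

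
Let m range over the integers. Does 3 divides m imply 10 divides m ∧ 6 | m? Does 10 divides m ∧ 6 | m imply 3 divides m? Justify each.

Only the converse holds.

(→) This fails: take m = 3. Certainly 3 ∣ 3, but 10 ∤ 3.

(←) Suppose 10 ∣ m and 6 ∣ m. Any common multiple of 10 and 6 is a multiple of their lcm; here lcm(10, 6) = 10·6/gcd(10, 6) = 60/2 = 30, so 30 ∣ m. Since 3 ∣ 30, it follows that 3 ∣ m.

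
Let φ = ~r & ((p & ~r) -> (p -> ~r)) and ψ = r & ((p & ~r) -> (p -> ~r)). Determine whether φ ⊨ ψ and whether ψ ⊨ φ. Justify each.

Forward direction. This fails. Under p = F, r = F, the left side is true but the right side is false.

Converse. This fails. Under p = F, r = T, the left side is false but the right side is true.

Neither direction holds.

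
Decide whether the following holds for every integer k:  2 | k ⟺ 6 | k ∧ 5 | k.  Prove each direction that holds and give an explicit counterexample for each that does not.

(⇒) fails; (⇐) holds.

Forward direction. This fails: take k = 2. Certainly 2 ∣ 2, but 6 ∤ 2.

Converse. Suppose 6 ∣ k and 5 ∣ k. Any common multiple of 6 and 5 is a multiple of their lcm; here gcd(6, 5) = 1, so lcm(6, 5) = 6·5 = 30, so 30 ∣ k. Since 2 ∣ 30, it follows that 2 ∣ k.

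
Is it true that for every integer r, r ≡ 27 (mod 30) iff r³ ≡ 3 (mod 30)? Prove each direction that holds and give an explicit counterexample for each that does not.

Equivalent; both directions hold.

(⟹) Suppose r ≡ 27 (mod 30). Write r = 30j + 27. Then (30j + 27)³ = 27000j³ + 72900j² + 65610j + 19683 = 30(900j³ + 2430j² + 2187j + 656) + 3, so r³ ≡ 3 (mod 30).

(⟸) Conversely, suppose r³ ≡ 3 (mod 30). The only residue r in {0, …, 29} with r³ ≡ 3 (mod 30) is r = 27, so r ≡ 27 (mod 30).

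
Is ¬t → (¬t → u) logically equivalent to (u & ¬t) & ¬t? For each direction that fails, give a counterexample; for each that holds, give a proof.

Forward direction. This fails. Under t = T, u = F, the left side is true but the right side is false.

Converse. Assume the antecedent. If t is true, the antecedent cannot hold. If t is false, the antecedent forces (t = F, u = T), and ¬t → (¬t → u) holds there. Either way ¬t → (¬t → u) holds.

Only the converse holds.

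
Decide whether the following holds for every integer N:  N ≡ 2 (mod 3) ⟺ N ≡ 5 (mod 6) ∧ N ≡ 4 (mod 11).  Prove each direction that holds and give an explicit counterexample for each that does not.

(→) This fails: N = 2 gives 2 ≡ 2 (mod 3) but 2 ≡ 2 (mod 6), so the conjunction on the right does not hold.

(←) Conversely, if N ≡ 5 (mod 6) and N ≡ 4 (mod 11), then by the Chinese remainder theorem N ≡ 59 (mod 66). Since 59 ≡ 2 (mod 3) and 3 ∣ 66, we get N ≡ 2 (mod 3).

Only the converse holds.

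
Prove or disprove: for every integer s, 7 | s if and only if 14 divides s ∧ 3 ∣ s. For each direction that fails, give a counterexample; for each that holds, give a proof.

Only the reverse direction holds.

(⟸) Suppose 14 ∣ s and 3 ∣ s. Any common multiple of 14 and 3 is a multiple of their lcm; here gcd(14, 3) = 1, so lcm(14, 3) = 14·3 = 42, so 42 ∣ s. Since 7 ∣ 42, it follows that 7 ∣ s.

(⟹) This fails: take s = 7. Certainly 7 ∣ 7, but 14 ∤ 7.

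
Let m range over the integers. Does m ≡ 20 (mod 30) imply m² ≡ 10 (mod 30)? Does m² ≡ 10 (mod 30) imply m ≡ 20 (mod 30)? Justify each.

Only the forward direction holds.

(→) Suppose m ≡ 20 (mod 30). Write m = 30j + 20. Then (30j + 20)² = 900j² + 1200j + 400 = 30(30j² + 40j + 13) + 10, so m² ≡ 10 (mod 30).

(←) This fails: take m = 10. Then 10² = 100 ≡ 10 (mod 30), yet 10 ≡ 10 (mod 30), not 20.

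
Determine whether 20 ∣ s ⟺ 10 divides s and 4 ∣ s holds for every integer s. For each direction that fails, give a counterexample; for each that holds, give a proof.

Both implications hold.

(→) If 20 ∣ s, write s = 20q. Since 20 = 2·10, s = 10·(2q), so 10 ∣ s; and since 20 = 5·4, s = 4·(5q), so 4 ∣ s.

(←) Suppose 10 ∣ s and 4 ∣ s. Any common multiple of 10 and 4 is a multiple of their lcm; here lcm(10, 4) = 10·4/gcd(10, 4) = 40/2 = 20, so 20 ∣ s.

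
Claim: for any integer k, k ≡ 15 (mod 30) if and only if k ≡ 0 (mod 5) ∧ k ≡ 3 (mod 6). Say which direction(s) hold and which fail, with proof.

(→) Suppose k ≡ 15 (mod 30); write k = 30j + 15. Since 5 ∣ 30, reducing mod 5 gives k ≡ 15 ≡ 0 (mod 5); since 6 ∣ 30, reducing mod 6 gives k ≡ 15 ≡ 3 (mod 6).

(←) Conversely, if k ≡ 0 (mod 5) and k ≡ 3 (mod 6), then by the Chinese remainder theorem k ≡ 15 (mod 30). This is exactly k ≡ 15 (mod 30).

Equivalent; both directions hold.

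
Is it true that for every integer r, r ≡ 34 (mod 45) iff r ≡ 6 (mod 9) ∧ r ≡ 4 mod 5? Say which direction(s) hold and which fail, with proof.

(→) This fails: r = 34 gives 34 ≡ 34 (mod 45) but 34 ≡ 7 (mod 9), so the conjunction on the right does not hold.

(←) This fails: r = 24 satisfies both congruences on the right (24 ≡ 6 mod 9 and 24 ≡ 4 mod 5) yet 24 ≡ 24 (mod 45), not 34.

Neither direction holds.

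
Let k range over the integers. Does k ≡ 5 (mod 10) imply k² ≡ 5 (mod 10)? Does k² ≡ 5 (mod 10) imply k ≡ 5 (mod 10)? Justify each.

[⇒] Suppose k ≡ 5 (mod 10). Write k = 10j + 5. Then (10j + 5)² = 100j² + 100j + 25 = 10(10j² + 10j + 2) + 5, so k² ≡ 5 (mod 10).

[⇐] Conversely, suppose k² ≡ 5 (mod 10). The only residue r in {0, …, 9} with r² ≡ 5 (mod 10) is r = 5, so k ≡ 5 (mod 10).

Equivalent; both directions hold.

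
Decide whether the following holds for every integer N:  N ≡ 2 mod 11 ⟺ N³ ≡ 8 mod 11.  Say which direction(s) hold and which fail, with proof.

Forward direction. Suppose N ≡ 2 mod 11. Write N = 11j + 2. Then (11j + 2)³ = 1331j³ + 726j² + 132j + 8 = 11(121j³ + 66j² + 12j) + 8, so N³ ≡ 8 (mod 11).

Converse. For the converse, argue contrapositively. If N ≢ 2 (mod 11), then N is congruent to one of 0, 1, 3, 4, 5, 6, 7, 8, 9, 10 modulo 11, and these give N³ ≡ 0, 1, 5, 9, 4, 7, 2, 6, 3, 10 respectively — never 8.

Both directions hold; the statement is true.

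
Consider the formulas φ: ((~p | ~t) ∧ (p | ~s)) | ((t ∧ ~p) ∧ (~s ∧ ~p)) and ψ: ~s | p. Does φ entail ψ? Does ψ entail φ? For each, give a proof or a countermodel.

(⇒) holds; (⇐) fails.

(⇒) Assume the antecedent. If p is true, ~s | p reduces to true regardless of the other variables. If p is false, the antecedent forces (p = F, t = F, s = F) or (p = F, t = T, s = F), and ~s | p holds there. Either way ~s | p holds.

(⇐) This fails. Under p = T, t = T, s = F, the left side is false but the right side is true.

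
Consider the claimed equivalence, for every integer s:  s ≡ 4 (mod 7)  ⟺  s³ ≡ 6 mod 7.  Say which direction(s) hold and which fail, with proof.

[⇒] This fails: take s = 4. Then 4 ≡ 4 (mod 7), but 4³ = 64 ≡ 1 (mod 7), not 6.

[⇐] This fails: take s = 3. Then 3³ = 27 ≡ 6 (mod 7), yet 3 ≡ 3 (mod 7), not 4.

(⇒) fails and (⇐) fails.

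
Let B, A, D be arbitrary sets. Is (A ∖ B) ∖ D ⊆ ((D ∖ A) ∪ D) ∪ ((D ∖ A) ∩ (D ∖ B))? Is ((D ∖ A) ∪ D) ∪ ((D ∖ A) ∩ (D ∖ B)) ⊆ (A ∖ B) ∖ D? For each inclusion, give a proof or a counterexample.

Forward inclusion. This inclusion fails. Take B = ∅, A = {1}, D = ∅; then 1 ∈ (A ∖ B) ∖ D but 1 ∉ ((D ∖ A) ∪ D) ∪ ((D ∖ A) ∩ (D ∖ B)).

Reverse inclusion. This inclusion fails. Take B = ∅, A = ∅, D = {1}; then 1 ∈ ((D ∖ A) ∪ D) ∪ ((D ∖ A) ∩ (D ∖ B)) but 1 ∉ (A ∖ B) ∖ D.

Both inclusions fail.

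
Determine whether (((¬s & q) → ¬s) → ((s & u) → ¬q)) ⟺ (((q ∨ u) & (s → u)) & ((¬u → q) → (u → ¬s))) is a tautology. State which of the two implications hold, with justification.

The forward direction fails; the converse holds.

Forward direction. This fails. Under s = F, q = F, u = F, the left side is true but the right side is false.

Converse. Assume the antecedent. If s is true, the antecedent cannot hold. If s is false, the consequent reduces to true regardless of the other variables. Either way the consequent holds.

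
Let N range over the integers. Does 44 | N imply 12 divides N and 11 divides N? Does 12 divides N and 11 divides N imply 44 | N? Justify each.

(⇐) Suppose 12 ∣ N and 11 ∣ N. Any common multiple of 12 and 11 is a multiple of their lcm; here gcd(12, 11) = 1, so lcm(12, 11) = 12·11 = 132, so 132 ∣ N. Since 44 ∣ 132, it follows that 44 ∣ N.

(⇒) This fails: take N = 44. Certainly 44 ∣ 44, but 12 ∤ 44.

(⇒) fails; (⇐) holds.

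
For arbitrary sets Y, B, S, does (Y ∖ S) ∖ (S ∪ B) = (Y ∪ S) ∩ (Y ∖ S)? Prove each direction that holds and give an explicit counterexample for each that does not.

The sets are not equal: only the forward inclusion holds.

(⟹) Let x ∈ (Y ∖ S) ∖ (S ∪ B). Then x ∈ Y and x ∉ B, S, from which x ∈ (Y ∪ S) ∩ (Y ∖ S).

(⟸) This inclusion fails. Take Y = {1}, B = {1}, S = ∅; then 1 ∈ (Y ∪ S) ∩ (Y ∖ S) but 1 ∉ (Y ∖ S) ∖ (S ∪ B).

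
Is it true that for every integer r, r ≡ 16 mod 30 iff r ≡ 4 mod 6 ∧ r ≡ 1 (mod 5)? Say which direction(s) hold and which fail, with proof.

Both directions hold.

(⇒) Suppose r ≡ 16 (mod 30); write r = 30j + 16. Since 6 ∣ 30, reducing mod 6 gives r ≡ 16 ≡ 4 (mod 6); since 5 ∣ 30, reducing mod 5 gives r ≡ 16 ≡ 1 (mod 5).

(⇐) Conversely, if r ≡ 4 (mod 6) and r ≡ 1 (mod 5), then by the Chinese remainder theorem r ≡ 16 (mod 30). This is exactly r ≡ 16 (mod 30).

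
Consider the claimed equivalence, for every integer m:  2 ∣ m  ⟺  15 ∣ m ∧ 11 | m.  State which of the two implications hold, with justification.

[⇒] This fails: take m = 2. Certainly 2 ∣ 2, but 15 ∤ 2.

[⇐] This fails: take m = 165. Both 15 ∣ 165 and 11 ∣ 165, yet 165 is not a multiple of 2 (since 165 = 82·2 + 1), so 2 ∤ 165.

Neither implication holds.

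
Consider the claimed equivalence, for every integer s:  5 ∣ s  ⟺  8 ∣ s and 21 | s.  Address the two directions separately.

Forward direction. This fails: take s = 5. Certainly 5 ∣ 5, but 8 ∤ 5.

Converse. This fails: take s = 168. Both 8 ∣ 168 and 21 ∣ 168, yet 168 is not a multiple of 5 (since 168 = 33·5 + 3), so 5 ∤ 168.

Both directions fail.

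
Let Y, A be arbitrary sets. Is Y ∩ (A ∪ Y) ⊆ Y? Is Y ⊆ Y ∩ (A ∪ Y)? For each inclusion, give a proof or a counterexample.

Both inclusions hold; the sets are equal.

(⟹) Let x ∈ Y ∩ (A ∪ Y). Then either x ∈ Y and x ∉ A; or x ∈ Y ∩ A. In each case x ∈ Y, so Y ∩ (A ∪ Y) ⊆ Y.

(⟸) Let x ∈ Y. Then either x ∈ Y and x ∉ A; or x ∈ Y ∩ A. In each case x ∈ Y ∩ (A ∪ Y), so Y ⊆ Y ∩ (A ∪ Y).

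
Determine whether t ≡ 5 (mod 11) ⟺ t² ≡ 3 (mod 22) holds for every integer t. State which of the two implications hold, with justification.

Neither direction holds.

[⇒] This fails: take t = 16. Then 16 ≡ 5 (mod 11), but 16² = 256 ≡ 14 (mod 22), not 3.

[⇐] This fails: take t = 17. Then 17² = 289 ≡ 3 (mod 22), yet 17 ≡ 6 (mod 11), not 5.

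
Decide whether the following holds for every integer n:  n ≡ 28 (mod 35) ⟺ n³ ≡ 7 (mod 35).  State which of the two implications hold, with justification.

Both implications hold.

(⟹) Suppose n ≡ 28 (mod 35). Write n = 35j + 28. Then (35j + 28)³ = 42875j³ + 102900j² + 82320j + 21952 = 35(1225j³ + 2940j² + 2352j + 627) + 7, so n³ ≡ 7 (mod 35).

(⟸) Conversely, suppose n³ ≡ 7 (mod 35). The only residue r in {0, …, 34} with r³ ≡ 7 (mod 35) is r = 28, so n ≡ 28 (mod 35).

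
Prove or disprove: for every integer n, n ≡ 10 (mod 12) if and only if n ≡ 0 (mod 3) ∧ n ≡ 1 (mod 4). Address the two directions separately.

(⟹) This fails: n = 10 gives 10 ≡ 10 (mod 12) but 10 ≡ 1 (mod 3), so the conjunction on the right does not hold.

(⟸) This fails: n = 9 satisfies both congruences on the right (9 ≡ 0 mod 3 and 9 ≡ 1 mod 4) yet 9 ≡ 9 (mod 12), not 10.

(⇒) fails and (⇐) fails.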